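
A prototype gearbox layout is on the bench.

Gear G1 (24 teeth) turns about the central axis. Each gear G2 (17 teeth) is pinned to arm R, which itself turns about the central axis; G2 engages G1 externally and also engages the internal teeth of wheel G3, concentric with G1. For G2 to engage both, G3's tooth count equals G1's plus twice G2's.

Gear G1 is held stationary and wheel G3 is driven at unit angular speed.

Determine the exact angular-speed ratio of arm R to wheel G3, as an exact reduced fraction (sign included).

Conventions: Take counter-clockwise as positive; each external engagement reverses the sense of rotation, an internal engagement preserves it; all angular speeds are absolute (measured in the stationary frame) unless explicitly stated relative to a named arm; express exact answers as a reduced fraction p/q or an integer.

class = planetary set [G3 = 24+2·17 = 58; Willis about the carrier]
ring teeth: 24 + 2·17 = 58
24(ω_sun−ω_arm) = −58(ω_ring−ω_arm),  ω_sun = 0, ω_ring = 1
24(0−ω_arm) = −58(1−ω_arm)  ⇒  82·ω_arm = 58  ⇒  ω_arm = 29/41
ω_out/ω_in = 29/41

29/41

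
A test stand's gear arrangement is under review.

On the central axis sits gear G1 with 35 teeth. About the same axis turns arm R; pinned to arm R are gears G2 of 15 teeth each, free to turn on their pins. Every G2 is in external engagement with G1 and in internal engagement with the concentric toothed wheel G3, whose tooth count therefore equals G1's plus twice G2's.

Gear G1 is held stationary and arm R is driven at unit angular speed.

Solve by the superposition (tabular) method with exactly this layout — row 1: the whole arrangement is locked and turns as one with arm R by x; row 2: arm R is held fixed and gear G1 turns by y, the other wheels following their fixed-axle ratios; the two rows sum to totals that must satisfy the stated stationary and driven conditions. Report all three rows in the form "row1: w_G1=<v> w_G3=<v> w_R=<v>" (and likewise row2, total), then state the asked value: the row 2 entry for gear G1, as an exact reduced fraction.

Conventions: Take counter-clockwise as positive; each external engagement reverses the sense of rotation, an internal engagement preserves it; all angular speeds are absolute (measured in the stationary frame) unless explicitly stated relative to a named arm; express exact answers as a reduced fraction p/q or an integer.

class = planetary set [G3 = 35+2·15 = 65; Willis about the carrier]
row 1: whole set turns with the arm by x
row 2: sun turns y, ring = −(35/65)·y, arm 0
boundary: total ω_sun = x + y = 0 and total ω_arm = x = 1  ⇒  y = -1, x = 1
row 2 ring = −(35/65)·(-1) = 7/13
totals (row 1 + row 2): sun 1 + (-1) = 0, ring 1 + 7/13 = 20/13, arm 1 + 0 = 1
asked cell (row2, sun) = -1

row1: w_G1=1 w_G3=1 w_R=1
row2: w_G1=-1 w_G3=7/13 w_R=0
total: w_G1=0 w_G3=20/13 w_R=1
asked value: -1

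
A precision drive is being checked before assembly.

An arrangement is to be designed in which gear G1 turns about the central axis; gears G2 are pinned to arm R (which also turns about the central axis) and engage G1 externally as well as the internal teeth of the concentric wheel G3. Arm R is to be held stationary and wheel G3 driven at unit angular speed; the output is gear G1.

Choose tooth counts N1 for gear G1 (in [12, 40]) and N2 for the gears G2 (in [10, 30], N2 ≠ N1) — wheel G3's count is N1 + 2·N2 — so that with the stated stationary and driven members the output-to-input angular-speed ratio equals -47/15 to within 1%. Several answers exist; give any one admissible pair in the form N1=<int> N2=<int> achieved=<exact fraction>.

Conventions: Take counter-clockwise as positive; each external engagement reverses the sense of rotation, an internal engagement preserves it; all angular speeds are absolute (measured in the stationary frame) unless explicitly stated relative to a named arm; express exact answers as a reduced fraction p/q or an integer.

topology: planetary set — design target -47/15, arm = carrier (Willis)
Willis with ω_arm = 0: ω_sun/ω_ring = −N3/N1; set equal to -47/15  ⇒  N3/N1 = −(-47/15) = 47/15
N3 = N1 + 2·N2  ⇒  N2/N1 = (N3/N1 − 1)/2 = (47/15 − 1)/2 = 16/15
smallest multiple with N1 ≥ 12 and N2 ≥ 10: k = 1  ⇒  N1 = 1·15 = 15, N2 = 1·16 = 16 (N1 ≤ 40, N2 ≤ 30, N2 ≠ N1 ✓), N3 = 15 + 2·16 = 47
check: −N3/N1 with N1 = 15, N3 = 47 gives -47/15; |achieved − target| = 0 ≤ 47/1500 ✓

N1=15 N2=16 achieved=-47/15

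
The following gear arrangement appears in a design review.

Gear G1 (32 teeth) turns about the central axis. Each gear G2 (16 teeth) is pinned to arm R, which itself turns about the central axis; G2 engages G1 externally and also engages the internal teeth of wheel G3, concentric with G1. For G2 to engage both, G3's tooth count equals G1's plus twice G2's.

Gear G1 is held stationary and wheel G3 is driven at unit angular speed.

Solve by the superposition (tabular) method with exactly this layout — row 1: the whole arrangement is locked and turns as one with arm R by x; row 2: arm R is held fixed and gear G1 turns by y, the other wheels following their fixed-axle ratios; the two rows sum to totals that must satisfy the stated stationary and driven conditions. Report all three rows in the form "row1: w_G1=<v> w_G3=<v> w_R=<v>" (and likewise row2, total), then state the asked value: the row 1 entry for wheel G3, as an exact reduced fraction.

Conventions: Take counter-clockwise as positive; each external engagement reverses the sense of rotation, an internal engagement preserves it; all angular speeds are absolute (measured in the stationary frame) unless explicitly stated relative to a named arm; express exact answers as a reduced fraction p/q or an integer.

row1: w_G1=2/3 w_G3=2/3 w_R=2/3
row2: w_G1=-2/3 w_G3=1/3 w_R=0
total: w_G1=0 w_G3=1 w_R=2/3
asked value: 2/3

planetary set (32T centre, 16T on arm, 64T internal) — Willis relation
row 1: whole set turns with the arm by x
superposition row 2 [arm held]: sun y, ring −(32/64)·y, arm 0
boundary: total ω_sun = x + y = 0 and total ω_ring = x − (32/64)·y = 1  ⇒  y = -2/3, x = 2/3
row 2 ring = −(32/64)·(-2/3) = 1/3
totals (row 1 + row 2): sun 2/3 + (-2/3) = 0, ring 2/3 + 1/3 = 1, arm 2/3 + 0 = 2/3
asked cell (row1, ring) = 2/3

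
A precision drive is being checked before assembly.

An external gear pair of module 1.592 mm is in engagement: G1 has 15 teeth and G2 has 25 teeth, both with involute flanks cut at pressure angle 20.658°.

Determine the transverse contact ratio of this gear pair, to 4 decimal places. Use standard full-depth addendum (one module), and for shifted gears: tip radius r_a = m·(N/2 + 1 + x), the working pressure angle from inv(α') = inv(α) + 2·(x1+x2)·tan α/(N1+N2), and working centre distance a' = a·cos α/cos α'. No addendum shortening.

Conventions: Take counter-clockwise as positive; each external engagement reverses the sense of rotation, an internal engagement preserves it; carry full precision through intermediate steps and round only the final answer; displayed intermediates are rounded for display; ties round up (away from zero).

1.5246

topology: single-mesh involute geometry — m = 1.592, 15T/25T pair
base radii: r_b1 = 11.172293, r_b2 = 18.620488
tip radii: r_a1 = 13.532000, r_a2 = 21.492000
no profile shift: α' = α, a' = a
action lengths: √(r_a1²−r_b1²) = 7.635110, √(r_a2²−r_b2²) = 10.732358
base pitch p_b = π·m·cos α = 4.679839
CR = (7.635110 + 10.732358 − 31.840000·sin 20.65800°)/4.679839 = 1.524554
contact ratio ≈ 1.5246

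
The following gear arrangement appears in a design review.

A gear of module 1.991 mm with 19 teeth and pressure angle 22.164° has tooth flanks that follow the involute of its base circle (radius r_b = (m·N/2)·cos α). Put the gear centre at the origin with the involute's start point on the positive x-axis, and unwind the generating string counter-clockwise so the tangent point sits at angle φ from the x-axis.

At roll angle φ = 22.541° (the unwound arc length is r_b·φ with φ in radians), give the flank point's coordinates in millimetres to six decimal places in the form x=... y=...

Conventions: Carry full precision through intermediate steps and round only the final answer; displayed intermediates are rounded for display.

x=18.820450 y=0.350066

single-mesh involute tooth geometry (19T wheel at module 1.991)
pitch radius r_p = m·N/2 = 1.991·19/2 = 18.914500
base radius r_b = r_p·cos α = 18.914500·cos 22.164° = 17.516866
roll angle φ = 22.541° = 0.39341467 rad
x = r_b·(cos φ + φ·sin φ) = 18.820450
y = r_b·(sin φ − φ·cos φ) = 0.350066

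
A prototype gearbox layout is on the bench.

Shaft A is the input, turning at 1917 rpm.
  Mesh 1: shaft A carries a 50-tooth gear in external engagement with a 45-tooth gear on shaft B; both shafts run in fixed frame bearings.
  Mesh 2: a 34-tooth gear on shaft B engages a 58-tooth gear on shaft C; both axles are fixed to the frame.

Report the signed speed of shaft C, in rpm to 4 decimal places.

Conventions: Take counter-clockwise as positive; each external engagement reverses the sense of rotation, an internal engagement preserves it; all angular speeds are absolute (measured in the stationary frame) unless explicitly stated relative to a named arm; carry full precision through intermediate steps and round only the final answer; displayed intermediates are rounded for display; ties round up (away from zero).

topology: fixed-axis compound train — 2 meshes, A→C
mesh 1 [50T→45T]: ω = 1917.0000×50/45 = 2130.0000 rpm, sense flips to −
mesh 2 [34T→58T]: ω = 2130.0000×34/58 = 1248.6207 rpm, sense flips to +
signed output speed = +1248.6207 rpm

+1248.6207 rpm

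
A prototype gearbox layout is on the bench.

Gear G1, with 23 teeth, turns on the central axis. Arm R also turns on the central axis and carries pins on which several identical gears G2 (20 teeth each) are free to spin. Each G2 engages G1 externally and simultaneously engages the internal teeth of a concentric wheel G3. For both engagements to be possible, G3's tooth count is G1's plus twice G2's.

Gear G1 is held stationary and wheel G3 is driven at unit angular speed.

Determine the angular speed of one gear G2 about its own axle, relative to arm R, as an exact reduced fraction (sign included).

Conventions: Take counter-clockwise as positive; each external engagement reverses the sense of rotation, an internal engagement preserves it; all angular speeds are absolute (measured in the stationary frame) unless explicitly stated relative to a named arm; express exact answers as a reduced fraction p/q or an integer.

1449/1720

class = planetary set [G3 = 23+2·20 = 63; Willis about the carrier]
ring teeth: 23 + 2·20 = 63
23(ω_sun−ω_arm) = −63(ω_ring−ω_arm),  ω_sun = 0, ω_ring = 1
23(0−ω_arm) = −63(1−ω_arm)  ⇒  86·ω_arm = 63  ⇒  ω_arm = 63/86
sun–planet mesh: 23·(0−63/86) = −20·(ω_p−ω_arm)  ⇒  ω_p−ω_arm = 1449/1720
exact speed ratio = 1449/1720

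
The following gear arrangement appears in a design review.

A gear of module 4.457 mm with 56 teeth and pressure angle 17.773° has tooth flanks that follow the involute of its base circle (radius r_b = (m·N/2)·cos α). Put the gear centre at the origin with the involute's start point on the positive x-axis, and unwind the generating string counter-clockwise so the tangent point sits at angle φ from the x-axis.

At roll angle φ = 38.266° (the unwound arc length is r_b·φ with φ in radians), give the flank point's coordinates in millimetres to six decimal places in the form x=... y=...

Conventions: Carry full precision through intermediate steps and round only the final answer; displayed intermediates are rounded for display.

class = single-mesh tooth geometry [base-circle involute, m = 4.457, 56T]
pitch radius r_p = m·N/2 = 4.457·56/2 = 124.796000
base radius r_b = r_p·cos α = 124.796000·cos 17.773° = 118.839904
roll angle φ = 38.266° = 0.66786769 rad
x = r_b·(cos φ + φ·sin φ) = 142.460917
y = r_b·(sin φ − φ·cos φ) = 11.282768

x=142.460917 y=11.282768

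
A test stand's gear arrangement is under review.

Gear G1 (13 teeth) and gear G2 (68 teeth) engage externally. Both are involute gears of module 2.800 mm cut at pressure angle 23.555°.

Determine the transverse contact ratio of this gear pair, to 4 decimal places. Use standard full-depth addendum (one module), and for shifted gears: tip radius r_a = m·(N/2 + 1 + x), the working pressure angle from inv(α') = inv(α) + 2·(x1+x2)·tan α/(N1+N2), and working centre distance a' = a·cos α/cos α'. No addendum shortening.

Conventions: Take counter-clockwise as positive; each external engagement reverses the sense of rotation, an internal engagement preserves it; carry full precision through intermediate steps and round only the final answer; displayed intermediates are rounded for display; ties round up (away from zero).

topology: single-mesh involute geometry — m = 2.800, 13T/68T pair
base radii: r_b1 = 16.683519, r_b2 = 87.267639
tip radii: r_a1 = 21.000000, r_a2 = 98.000000
no profile shift: α' = α, a' = a
action lengths: √(r_a1²−r_b1²) = 12.753830, √(r_a2²−r_b2²) = 44.591021
base pitch p_b = π·m·cos α = 8.063511
CR = (12.753830 + 44.591021 − 113.400000·sin 23.55500°)/8.063511 = 1.491522
contact ratio ≈ 1.4915

1.4915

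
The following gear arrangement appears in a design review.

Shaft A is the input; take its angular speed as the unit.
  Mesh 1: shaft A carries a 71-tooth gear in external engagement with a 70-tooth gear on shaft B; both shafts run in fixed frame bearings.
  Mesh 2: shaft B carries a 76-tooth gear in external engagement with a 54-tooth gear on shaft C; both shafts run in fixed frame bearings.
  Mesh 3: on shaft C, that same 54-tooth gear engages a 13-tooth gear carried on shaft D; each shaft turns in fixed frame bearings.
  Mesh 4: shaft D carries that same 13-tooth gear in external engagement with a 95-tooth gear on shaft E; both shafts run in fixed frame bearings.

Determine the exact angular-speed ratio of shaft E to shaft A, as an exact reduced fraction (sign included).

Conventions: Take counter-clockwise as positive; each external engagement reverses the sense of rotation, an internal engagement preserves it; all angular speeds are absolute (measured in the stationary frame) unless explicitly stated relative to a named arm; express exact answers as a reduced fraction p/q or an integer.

142/175

class = fixed-axis compound train [4 meshes; 4 ratios multiply, 4 sense flips]
mesh 1 [71T→70T]: running ratio 71/70, sense −
mesh 2 [76T→54T]: running ratio 1349/945, sense +
mesh 3 [54T→13T]: running ratio 2698/455, sense −
mesh 4 [13T→95T]: running ratio 142/175, sense +
ω_out/ω_in = 142/175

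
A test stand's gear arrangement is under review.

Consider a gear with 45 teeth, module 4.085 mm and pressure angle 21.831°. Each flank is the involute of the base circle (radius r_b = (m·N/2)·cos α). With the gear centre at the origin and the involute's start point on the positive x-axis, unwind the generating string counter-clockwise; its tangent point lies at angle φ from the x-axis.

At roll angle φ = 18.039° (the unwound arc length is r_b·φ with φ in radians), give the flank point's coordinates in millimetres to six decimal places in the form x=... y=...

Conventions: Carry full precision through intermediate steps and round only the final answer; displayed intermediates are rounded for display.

topology: single-mesh involute geometry — m = 4.085, N = 45
pitch radius r_p = m·N/2 = 4.085·45/2 = 91.912500
base radius r_b = r_p·cos α = 91.912500·cos 21.831° = 85.320973
roll angle φ = 18.039° = 0.31483994 rad
x = r_b·(cos φ + φ·sin φ) = 89.445444
y = r_b·(sin φ − φ·cos φ) = 0.878806

x=89.445444 y=0.878806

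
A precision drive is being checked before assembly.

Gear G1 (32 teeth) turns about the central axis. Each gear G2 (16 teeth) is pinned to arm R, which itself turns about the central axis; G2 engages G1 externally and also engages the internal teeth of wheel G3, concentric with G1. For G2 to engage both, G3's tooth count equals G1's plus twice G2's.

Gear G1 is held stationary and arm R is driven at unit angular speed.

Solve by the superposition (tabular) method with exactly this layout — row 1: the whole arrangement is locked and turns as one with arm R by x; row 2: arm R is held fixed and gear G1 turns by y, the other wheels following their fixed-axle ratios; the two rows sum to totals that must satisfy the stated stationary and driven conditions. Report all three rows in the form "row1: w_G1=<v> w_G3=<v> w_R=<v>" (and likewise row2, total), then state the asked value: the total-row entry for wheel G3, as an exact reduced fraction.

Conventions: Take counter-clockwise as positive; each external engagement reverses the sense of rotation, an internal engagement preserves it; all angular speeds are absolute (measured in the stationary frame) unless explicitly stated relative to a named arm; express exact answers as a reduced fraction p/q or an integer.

recognized (axles ride arm R): planetary set, 32/16/64 teeth
row 1: whole set turns with the arm by x
superposition row 2 [arm held]: sun y, ring −(32/64)·y, arm 0
boundary: total ω_sun = x + y = 0 and total ω_arm = x = 1  ⇒  y = -1, x = 1
row 2 ring = −(32/64)·(-1) = 1/2
totals (row 1 + row 2): sun 1 + (-1) = 0, ring 1 + 1/2 = 3/2, arm 1 + 0 = 1
asked cell (total, ring) = 3/2

row1: w_G1=1 w_G3=1 w_R=1
row2: w_G1=-1 w_G3=1/2 w_R=0
total: w_G1=0 w_G3=3/2 w_R=1
asked value: 3/2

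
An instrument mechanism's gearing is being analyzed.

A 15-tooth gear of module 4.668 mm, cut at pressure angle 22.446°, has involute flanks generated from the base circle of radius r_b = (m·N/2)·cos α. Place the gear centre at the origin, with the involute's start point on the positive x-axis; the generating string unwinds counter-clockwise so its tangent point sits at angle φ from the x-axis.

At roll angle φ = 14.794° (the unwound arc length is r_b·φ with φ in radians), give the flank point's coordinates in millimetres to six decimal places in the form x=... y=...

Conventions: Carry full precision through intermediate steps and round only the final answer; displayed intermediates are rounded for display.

single-mesh involute tooth geometry (15T wheel at module 4.668)
pitch radius r_p = m·N/2 = 4.668·15/2 = 35.010000
base radius r_b = r_p·cos α = 35.010000·cos 22.446° = 32.357635
roll angle φ = 14.794° = 0.25820401 rad
x = r_b·(cos φ + φ·sin φ) = 33.418354
y = r_b·(sin φ − φ·cos φ) = 0.184436

x=33.418354 y=0.184436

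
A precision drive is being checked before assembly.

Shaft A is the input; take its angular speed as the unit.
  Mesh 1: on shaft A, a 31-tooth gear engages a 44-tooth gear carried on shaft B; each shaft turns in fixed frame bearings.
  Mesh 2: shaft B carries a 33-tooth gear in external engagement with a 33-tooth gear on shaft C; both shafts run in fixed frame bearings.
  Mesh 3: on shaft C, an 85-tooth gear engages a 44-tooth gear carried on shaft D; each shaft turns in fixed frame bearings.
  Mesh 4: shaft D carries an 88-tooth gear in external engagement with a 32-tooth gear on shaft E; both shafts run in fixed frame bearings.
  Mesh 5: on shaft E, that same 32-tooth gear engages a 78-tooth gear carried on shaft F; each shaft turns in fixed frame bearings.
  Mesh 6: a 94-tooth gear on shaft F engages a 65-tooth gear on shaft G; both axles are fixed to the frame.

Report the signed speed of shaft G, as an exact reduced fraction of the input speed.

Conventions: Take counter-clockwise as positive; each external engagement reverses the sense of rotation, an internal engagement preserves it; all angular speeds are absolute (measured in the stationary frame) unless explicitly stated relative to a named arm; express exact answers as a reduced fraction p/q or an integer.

6-mesh fixed-axis compound train (all bearings frame-fixed)
mesh 1 [31T→44T]: |ω|/ω_in = 1×31/44 = 31/44, sense flips to −
mesh 2 [33T→33T]: |ω|/ω_in = (31/44)×33/33 = 31/44, sense flips to +
mesh 3 [85T→44T]: |ω|/ω_in = (31/44)×85/44 = 2635/1936, sense flips to −
mesh 4 [88T→32T]: |ω|/ω_in = (2635/1936)×88/32 = 2635/704, sense flips to +
mesh 5 [32T→78T]: |ω|/ω_in = (2635/704)×32/78 = 2635/1716, sense flips to −
mesh 6 [94T→65T]: |ω|/ω_in = (2635/1716)×94/65 = 24769/11154, sense flips to +
signed output speed (× input speed) = 24769/11154

24769/11154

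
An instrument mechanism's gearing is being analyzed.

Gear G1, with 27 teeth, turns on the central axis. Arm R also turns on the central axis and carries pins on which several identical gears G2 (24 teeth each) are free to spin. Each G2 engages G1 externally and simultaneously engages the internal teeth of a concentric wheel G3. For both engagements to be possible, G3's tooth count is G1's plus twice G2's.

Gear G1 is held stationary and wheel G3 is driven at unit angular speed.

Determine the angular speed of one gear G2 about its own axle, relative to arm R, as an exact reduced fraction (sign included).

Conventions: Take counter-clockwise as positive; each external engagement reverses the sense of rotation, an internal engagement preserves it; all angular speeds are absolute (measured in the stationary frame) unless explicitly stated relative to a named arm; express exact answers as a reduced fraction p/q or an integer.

topology: planetary set — G1 27T / G2 24T / G3 75T, arm = carrier (Willis)
ring teeth: 27 + 2·24 = 75
27(ω_sun−ω_arm) = −75(ω_ring−ω_arm),  ω_sun = 0, ω_ring = 1
27(0−ω_arm) = −75(1−ω_arm)  ⇒  102·ω_arm = 75  ⇒  ω_arm = 25/34
sun–planet mesh: 27·(0−25/34) = −24·(ω_p−ω_arm)  ⇒  ω_p−ω_arm = 225/272
exact speed ratio = 225/272

225/272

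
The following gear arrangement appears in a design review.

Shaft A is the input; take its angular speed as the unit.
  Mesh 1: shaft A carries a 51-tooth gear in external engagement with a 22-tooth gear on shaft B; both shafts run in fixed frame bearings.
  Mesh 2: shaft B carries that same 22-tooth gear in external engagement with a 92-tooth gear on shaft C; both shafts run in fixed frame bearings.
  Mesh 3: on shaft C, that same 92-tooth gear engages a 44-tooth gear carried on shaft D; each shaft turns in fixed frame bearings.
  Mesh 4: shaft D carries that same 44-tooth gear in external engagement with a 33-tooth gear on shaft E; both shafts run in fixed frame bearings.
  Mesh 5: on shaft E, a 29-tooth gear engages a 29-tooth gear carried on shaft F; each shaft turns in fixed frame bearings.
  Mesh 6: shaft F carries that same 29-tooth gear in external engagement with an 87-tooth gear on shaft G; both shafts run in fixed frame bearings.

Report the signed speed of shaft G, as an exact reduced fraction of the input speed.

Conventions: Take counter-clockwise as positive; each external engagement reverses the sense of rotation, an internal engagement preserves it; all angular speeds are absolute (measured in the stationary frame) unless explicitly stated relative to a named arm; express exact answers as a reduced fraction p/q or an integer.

17/33

6-mesh fixed-axis compound train (all bearings frame-fixed)
mesh 1 [51T→22T]: |ω|/ω_in = 1×51/22 = 51/22, sense flips to −
mesh 2 [22T→92T]: |ω|/ω_in = (51/22)×22/92 = 51/92, sense flips to +
mesh 3 [92T→44T]: |ω|/ω_in = (51/92)×92/44 = 51/44, sense flips to −
mesh 4 [44T→33T]: |ω|/ω_in = (51/44)×44/33 = 17/11, sense flips to +
mesh 5 [29T→29T]: |ω|/ω_in = (17/11)×29/29 = 17/11, sense flips to −
mesh 6 [29T→87T]: |ω|/ω_in = (17/11)×29/87 = 17/33, sense flips to +
signed output speed (× input speed) = 17/33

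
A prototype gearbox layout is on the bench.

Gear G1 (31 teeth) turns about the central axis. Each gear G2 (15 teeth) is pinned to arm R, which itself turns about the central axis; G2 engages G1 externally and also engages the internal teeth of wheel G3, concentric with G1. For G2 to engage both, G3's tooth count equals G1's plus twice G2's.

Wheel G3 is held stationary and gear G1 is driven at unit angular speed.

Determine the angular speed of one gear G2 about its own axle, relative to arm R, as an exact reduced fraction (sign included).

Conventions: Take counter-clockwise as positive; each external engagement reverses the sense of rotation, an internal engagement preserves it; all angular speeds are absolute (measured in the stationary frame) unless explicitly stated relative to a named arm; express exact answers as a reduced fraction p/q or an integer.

-1891/1380

class = planetary set [G3 = 31+2·15 = 61; Willis about the carrier]
ring teeth: 31 + 2·15 = 61
31(ω_sun−ω_arm) = −61(ω_ring−ω_arm),  ω_ring = 0, ω_sun = 1
31(1−ω_arm) = −61(0−ω_arm)  ⇒  92·ω_arm = 31  ⇒  ω_arm = 31/92
sun–planet mesh: 31·(1−31/92) = −15·(ω_p−ω_arm)  ⇒  ω_p−ω_arm = -1891/1380
exact speed ratio = -1891/1380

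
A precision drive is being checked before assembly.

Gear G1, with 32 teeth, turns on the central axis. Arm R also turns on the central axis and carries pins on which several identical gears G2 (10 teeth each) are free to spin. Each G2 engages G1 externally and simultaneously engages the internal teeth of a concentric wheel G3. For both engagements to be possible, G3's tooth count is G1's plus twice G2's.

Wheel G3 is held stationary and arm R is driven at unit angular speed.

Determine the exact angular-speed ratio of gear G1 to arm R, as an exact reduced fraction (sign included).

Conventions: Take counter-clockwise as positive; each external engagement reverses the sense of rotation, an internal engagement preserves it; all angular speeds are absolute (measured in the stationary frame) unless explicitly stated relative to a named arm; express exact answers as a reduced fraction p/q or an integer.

class = planetary set [G3 = 32+2·10 = 52; Willis about the carrier]
ring teeth: 32 + 2·10 = 52
32(ω_sun−ω_arm) = −52(ω_ring−ω_arm),  ω_ring = 0, ω_arm = 1
ω_sun = 1 − (52/32)(0−1) = 21/8
ω_out/ω_in = 21/8

21/8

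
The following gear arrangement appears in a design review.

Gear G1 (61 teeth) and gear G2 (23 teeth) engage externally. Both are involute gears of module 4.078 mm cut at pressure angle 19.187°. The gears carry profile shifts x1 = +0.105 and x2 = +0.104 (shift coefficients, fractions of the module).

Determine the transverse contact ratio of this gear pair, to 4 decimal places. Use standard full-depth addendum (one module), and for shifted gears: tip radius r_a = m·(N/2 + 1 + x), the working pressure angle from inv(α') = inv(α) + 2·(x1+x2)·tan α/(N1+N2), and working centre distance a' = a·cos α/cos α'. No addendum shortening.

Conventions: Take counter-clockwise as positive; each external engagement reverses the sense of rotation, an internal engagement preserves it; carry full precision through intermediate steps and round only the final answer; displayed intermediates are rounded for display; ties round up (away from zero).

1.6798

single-mesh involute tooth geometry (61T engaging 23T at module 4.078)
base radii: r_b1 = 117.469866, r_b2 = 44.291917
tip radii: r_a1 = 128.885190, r_a2 = 51.399112
inv(α') = inv(19.187°) + 2·(+0.105+0.104)·tan α/(61+23) = 0.01483776  ⇒  α' = 19.97114°
a' = a·cos α / cos α' = 171.2760·cos 19.187°/cos 19.97114° = 172.111762
action lengths: √(r_a1²−r_b1²) = 53.030394, √(r_a2²−r_b2²) = 26.078628
base pitch p_b = π·m·cos α = 12.099753
CR = (53.030394 + 26.078628 − 172.111762·sin 19.97114°)/12.099753 = 1.679770
contact ratio ≈ 1.6798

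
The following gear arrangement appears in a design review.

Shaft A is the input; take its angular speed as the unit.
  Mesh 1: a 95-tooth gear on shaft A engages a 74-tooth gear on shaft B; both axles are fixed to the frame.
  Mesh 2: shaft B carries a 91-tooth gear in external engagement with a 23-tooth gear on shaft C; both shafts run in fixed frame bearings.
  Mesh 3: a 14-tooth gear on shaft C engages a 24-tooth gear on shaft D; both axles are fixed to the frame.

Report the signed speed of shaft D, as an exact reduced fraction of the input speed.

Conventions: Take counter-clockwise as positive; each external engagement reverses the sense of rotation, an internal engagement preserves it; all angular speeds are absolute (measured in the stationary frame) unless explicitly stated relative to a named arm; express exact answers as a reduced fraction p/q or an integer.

-60515/20424

3-mesh fixed-axis compound train (all bearings frame-fixed)
mesh 1 [95T→74T]: |ω|/ω_in = 1×95/74 = 95/74, sense flips to −
mesh 2 [91T→23T]: |ω|/ω_in = (95/74)×91/23 = 8645/1702, sense flips to +
mesh 3 [14T→24T]: |ω|/ω_in = (8645/1702)×14/24 = 60515/20424, sense flips to −
signed output speed (× input speed) = -60515/20424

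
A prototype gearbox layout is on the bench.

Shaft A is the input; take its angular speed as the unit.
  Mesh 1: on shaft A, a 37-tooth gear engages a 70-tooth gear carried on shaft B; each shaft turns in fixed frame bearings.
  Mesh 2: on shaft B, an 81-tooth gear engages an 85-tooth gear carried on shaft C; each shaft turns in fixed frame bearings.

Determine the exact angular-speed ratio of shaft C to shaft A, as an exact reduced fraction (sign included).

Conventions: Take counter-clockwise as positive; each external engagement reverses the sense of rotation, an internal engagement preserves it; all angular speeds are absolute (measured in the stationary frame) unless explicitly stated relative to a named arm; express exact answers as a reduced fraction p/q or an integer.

class = fixed-axis compound train [2 meshes; 2 ratios multiply, 2 sense flips]
mesh 1 [37T→70T]: running ratio 37/70, sense −
mesh 2 [81T→85T]: running ratio 2997/5950, sense +
ω_out/ω_in = 2997/5950

2997/5950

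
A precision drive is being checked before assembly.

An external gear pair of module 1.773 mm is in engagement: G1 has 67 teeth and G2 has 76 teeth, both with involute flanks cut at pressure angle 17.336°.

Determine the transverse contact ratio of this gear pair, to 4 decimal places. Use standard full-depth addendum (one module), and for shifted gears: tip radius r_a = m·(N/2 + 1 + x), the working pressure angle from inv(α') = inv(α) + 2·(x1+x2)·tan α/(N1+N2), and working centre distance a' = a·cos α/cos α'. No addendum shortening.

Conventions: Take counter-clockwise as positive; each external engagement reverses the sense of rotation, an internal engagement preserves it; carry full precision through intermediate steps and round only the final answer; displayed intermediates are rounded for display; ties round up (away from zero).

1.9900

class = single-mesh tooth geometry [involute pair 67T × 76T, m = 1.773]
base radii: r_b1 = 56.697386, r_b2 = 64.313453
tip radii: r_a1 = 61.168500, r_a2 = 69.147000
no profile shift: α' = α, a' = a
action lengths: √(r_a1²−r_b1²) = 22.956302, √(r_a2²−r_b2²) = 25.398571
base pitch p_b = π·m·cos α = 5.317018
CR = (22.956302 + 25.398571 − 126.769500·sin 17.33600°)/5.317018 = 1.989982
contact ratio ≈ 1.9900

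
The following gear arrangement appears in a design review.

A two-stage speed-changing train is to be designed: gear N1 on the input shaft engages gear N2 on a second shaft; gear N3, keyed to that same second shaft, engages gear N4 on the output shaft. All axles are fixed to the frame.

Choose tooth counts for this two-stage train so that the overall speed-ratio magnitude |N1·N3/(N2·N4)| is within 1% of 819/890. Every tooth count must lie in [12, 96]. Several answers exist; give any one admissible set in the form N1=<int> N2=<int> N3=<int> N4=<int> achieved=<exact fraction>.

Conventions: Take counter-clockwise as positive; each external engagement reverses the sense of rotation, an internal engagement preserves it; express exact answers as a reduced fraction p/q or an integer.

N1=18 N2=20 N3=91 N4=89 achieved=819/890

topology: fixed-axis compound train — 2 stages, target 819/890
target = 819/890 in lowest terms: an exact hit needs N1·N3 = k·819 and N2·N4 = k·890 for one integer k, every count in [12, 96]; additionally prefer no 1:1 stage (N1 ≠ N2, N3 ≠ N4)
k = 1: no 1:1-free in-range split of k·819 and k·890 into factor pairs; take k = 2
k = 2: N1·N3 = 1638 = 18·91, N2·N4 = 1780 = 20·89
achieved = 18·91/(20·89) = 819/890; |achieved − target| = 0 ≤ 819/89000 ✓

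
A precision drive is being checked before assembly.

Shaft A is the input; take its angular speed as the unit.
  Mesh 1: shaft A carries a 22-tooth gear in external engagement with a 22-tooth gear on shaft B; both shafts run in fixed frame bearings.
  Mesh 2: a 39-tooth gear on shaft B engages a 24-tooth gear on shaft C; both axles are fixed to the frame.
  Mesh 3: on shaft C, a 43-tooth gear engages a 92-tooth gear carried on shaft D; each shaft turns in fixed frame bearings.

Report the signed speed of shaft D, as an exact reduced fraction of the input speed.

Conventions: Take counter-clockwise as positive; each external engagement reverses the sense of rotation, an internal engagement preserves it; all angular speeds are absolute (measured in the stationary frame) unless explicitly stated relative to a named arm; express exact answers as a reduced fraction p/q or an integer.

-559/736

3-mesh fixed-axis compound train (all bearings frame-fixed)
mesh 1 [22T→22T]: |ω|/ω_in = 1×22/22 = 1, sense flips to −
mesh 2 [39T→24T]: |ω|/ω_in = 1×39/24 = 13/8, sense flips to +
mesh 3 [43T→92T]: |ω|/ω_in = (13/8)×43/92 = 559/736, sense flips to −
signed output speed (× input speed) = -559/736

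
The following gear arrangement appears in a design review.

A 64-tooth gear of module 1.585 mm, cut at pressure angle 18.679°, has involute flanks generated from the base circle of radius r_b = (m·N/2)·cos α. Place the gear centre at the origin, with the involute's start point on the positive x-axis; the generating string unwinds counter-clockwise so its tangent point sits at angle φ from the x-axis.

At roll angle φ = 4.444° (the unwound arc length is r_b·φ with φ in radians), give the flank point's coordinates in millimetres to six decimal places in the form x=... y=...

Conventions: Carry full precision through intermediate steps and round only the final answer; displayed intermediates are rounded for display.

x=48.192773 y=0.007469

single-mesh involute tooth geometry (64T wheel at module 1.585)
pitch radius r_p = m·N/2 = 1.585·64/2 = 50.720000
base radius r_b = r_p·cos α = 50.720000·cos 18.679° = 48.048462
roll angle φ = 4.444° = 0.07756243 rad
x = r_b·(cos φ + φ·sin φ) = 48.192773
y = r_b·(sin φ − φ·cos φ) = 0.007469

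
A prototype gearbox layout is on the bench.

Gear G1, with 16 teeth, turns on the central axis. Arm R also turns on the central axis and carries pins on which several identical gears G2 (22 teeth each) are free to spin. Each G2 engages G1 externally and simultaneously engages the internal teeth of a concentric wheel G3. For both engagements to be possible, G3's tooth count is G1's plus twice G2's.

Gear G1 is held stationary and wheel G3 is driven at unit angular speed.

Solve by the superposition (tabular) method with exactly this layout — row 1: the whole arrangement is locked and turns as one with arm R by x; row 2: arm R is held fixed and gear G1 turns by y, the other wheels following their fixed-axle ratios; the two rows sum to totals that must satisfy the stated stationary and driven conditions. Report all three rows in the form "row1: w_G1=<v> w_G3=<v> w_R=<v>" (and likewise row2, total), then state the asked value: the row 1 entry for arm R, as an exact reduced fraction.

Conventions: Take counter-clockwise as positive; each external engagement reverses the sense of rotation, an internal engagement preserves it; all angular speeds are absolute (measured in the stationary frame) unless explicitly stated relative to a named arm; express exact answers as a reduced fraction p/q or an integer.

planetary set (16T centre, 22T on arm, 60T internal) — Willis relation
superposition row 1 [locked train]: every member turns x
row 2 (arm held, sun turns y): ω_ring = −(16/60)·y, ω_arm = 0
boundary: total ω_sun = x + y = 0 and total ω_ring = x − (16/60)·y = 1  ⇒  y = -15/19, x = 15/19
row 2 ring = −(16/60)·(-15/19) = 4/19
totals (row 1 + row 2): sun 15/19 + (-15/19) = 0, ring 15/19 + 4/19 = 1, arm 15/19 + 0 = 15/19
asked cell (row1, arm) = 15/19

row1: w_G1=15/19 w_G3=15/19 w_R=15/19
row2: w_G1=-15/19 w_G3=4/19 w_R=0
total: w_G1=0 w_G3=1 w_R=15/19
asked value: 15/19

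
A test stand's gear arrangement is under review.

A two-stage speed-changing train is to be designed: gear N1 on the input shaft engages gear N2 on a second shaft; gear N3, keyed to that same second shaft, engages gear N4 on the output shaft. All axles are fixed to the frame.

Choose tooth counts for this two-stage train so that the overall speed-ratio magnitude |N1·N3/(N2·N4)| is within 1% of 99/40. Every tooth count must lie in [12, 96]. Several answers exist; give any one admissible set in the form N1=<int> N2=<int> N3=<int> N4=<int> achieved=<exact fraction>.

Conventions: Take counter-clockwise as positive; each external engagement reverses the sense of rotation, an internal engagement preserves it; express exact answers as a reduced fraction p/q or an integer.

design class (target 99/40): fixed-axis compound train
target = 99/40 in lowest terms: an exact hit needs N1·N3 = k·99 and N2·N4 = k·40 for one integer k, every count in [12, 96]; additionally prefer no 1:1 stage (N1 ≠ N2, N3 ≠ N4)
k = 1…5: no 1:1-free in-range split of k·99 and k·40 into factor pairs; take k = 6
k = 6: N1·N3 = 594 = 18·33, N2·N4 = 240 = 12·20
achieved = 18·33/(12·20) = 99/40; |achieved − target| = 0 ≤ 99/4000 ✓

N1=18 N2=12 N3=33 N4=20 achieved=99/40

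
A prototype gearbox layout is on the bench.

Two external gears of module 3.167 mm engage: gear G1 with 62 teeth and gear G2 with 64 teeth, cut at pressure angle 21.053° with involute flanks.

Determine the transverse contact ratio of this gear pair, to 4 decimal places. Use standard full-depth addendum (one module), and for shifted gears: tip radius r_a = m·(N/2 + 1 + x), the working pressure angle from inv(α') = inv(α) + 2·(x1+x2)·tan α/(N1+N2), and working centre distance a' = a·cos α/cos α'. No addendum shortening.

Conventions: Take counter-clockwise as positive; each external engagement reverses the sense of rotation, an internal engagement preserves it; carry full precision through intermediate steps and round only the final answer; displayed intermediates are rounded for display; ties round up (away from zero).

1.7342

class = single-mesh tooth geometry [involute pair 62T × 64T, m = 3.167]
base radii: r_b1 = 91.623541, r_b2 = 94.579139
tip radii: r_a1 = 101.344000, r_a2 = 104.511000
no profile shift: α' = α, a' = a
action lengths: √(r_a1²−r_b1²) = 43.309735, √(r_a2²−r_b2²) = 44.467242
base pitch p_b = π·m·cos α = 9.285285
CR = (43.309735 + 44.467242 − 199.521000·sin 21.05300°)/9.285285 = 1.734225
contact ratio ≈ 1.7342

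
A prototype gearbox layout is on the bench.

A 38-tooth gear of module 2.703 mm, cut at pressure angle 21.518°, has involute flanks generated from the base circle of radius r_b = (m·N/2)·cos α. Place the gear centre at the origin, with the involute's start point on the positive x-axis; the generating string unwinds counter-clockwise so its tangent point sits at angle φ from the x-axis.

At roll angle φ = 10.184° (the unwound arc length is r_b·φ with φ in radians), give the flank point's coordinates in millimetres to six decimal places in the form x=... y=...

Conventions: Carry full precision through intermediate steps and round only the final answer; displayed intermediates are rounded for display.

topology: single-mesh involute geometry — m = 2.703, N = 38
pitch radius r_p = m·N/2 = 2.703·38/2 = 51.357000
base radius r_b = r_p·cos α = 51.357000·cos 21.518° = 47.777539
roll angle φ = 10.184° = 0.17774433 rad
x = r_b·(cos φ + φ·sin φ) = 48.526308
y = r_b·(sin φ − φ·cos φ) = 0.089149

x=48.526308 y=0.089149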